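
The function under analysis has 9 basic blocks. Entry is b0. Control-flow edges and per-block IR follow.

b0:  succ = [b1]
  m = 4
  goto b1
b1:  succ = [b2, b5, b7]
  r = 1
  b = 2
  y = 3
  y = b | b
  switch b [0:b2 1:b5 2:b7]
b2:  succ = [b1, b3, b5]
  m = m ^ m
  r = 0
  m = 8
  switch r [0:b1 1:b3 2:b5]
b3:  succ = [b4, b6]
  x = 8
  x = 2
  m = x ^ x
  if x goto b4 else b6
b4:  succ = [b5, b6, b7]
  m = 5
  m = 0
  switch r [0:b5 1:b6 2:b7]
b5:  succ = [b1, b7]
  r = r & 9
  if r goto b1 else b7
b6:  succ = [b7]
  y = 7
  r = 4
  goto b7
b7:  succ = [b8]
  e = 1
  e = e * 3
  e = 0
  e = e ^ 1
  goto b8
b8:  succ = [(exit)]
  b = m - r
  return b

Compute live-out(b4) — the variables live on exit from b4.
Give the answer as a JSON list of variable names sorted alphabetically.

def/use:
  b0: {m} / ∅
  b1: {b,r,y} / ∅
  b2: {m,r} / {m}
  b3: {m,x} / ∅
  b4: {m} / {r}
  b5: {r} / {r}
  b6: {r,y} / ∅
  b7: {e} / ∅
  b8: {b} / {m,r}

Backward fixpoint:
  b0: in=∅ out={m}
  b1: in={m} out={m,r}
  b2: in={m} out={m,r}
  b3: in={r} out={m,r}
  b4: in={r} out={m,r}
  b5: in={m,r} out={m,r}
  b6: in={m} out={m,r}
  b7: in={m,r} out={m,r}
  b8: in={m,r} out=∅

live-out(b4) = ["m", "r"]

Answer: ["m", "r"]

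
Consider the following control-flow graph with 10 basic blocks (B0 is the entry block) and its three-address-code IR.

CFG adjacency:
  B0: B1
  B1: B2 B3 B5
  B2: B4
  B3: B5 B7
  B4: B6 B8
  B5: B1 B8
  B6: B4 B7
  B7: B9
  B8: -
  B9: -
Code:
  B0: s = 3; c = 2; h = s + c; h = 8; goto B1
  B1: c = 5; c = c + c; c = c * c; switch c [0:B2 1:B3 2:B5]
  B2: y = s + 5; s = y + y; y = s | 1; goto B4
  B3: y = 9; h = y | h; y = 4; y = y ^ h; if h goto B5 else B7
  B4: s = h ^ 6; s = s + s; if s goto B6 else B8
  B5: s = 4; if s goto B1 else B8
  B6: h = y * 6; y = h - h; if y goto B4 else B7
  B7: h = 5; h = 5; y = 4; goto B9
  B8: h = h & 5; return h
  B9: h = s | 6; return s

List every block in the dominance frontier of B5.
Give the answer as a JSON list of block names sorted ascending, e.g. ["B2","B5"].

idom tree: B1←B0 B2←B1 B3←B1 B4←B2 B5←B1 B6←B4 B7←B1 B8←B1 B9←B7
Dom∩ at merges:
  B1: preds {B0,B5}: {B0} ∩ {B0,B1,B5} = {B0}; idom=B0
  B4: preds {B2,B6}: {B0,B1,B2} ∩ {B0,B1,B2,B4,B6} = {B0,B1,B2}; idom=B2
  B5: preds {B1,B3}: {B0,B1} ∩ {B0,B1,B3} = {B0,B1}; idom=B1
  B7: preds {B3,B6}: {B0,B1,B3} ∩ {B0,B1,B2,B4,B6} = {B0,B1}; idom=B1
  B8: preds {B4,B5}: {B0,B1,B2,B4} ∩ {B0,B1,B5} = {B0,B1}; idom=B1

DF derivation:
  join B1 pred B0: · stop@B0
  join B1 pred B5: B5→B1 stop@B0
  join B4 pred B2: · stop@B2
  join B4 pred B6: B6→B4 stop@B2
  join B5 pred B1: · stop@B1
  join B5 pred B3: B3 stop@B1
  join B7 pred B3: B3 stop@B1
  join B7 pred B6: B6→B4→B2 stop@B1
  join B8 pred B4: B4→B2 stop@B1
  join B8 pred B5: B5 stop@B1
  B0: DF=∅
  B1: DF={B1}
  B2: DF={B7,B8}
  B3: DF={B5,B7}
  B4: DF={B4,B7,B8}
  B5: DF={B1,B8}
  B6: DF={B4,B7}
  B7: DF=∅
  B8: DF=∅
  B9: DF=∅

DF(B5) = ["B1", "B8"]

Answer: ["B1", "B8"]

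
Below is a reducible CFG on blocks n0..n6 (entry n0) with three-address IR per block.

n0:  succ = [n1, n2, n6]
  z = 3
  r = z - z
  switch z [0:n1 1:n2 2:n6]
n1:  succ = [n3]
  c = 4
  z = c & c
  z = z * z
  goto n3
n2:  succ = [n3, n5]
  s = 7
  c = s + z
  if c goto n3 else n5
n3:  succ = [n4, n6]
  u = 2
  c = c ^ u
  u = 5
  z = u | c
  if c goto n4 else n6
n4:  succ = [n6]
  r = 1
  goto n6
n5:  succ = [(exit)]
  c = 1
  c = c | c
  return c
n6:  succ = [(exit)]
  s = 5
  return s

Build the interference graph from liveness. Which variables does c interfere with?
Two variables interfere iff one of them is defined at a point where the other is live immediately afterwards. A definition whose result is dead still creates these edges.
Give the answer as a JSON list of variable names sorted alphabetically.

Per-block:
  n0 def {r,z} use ∅
  n1 def {c,z} use ∅
  n2 def {c,s} use {z}
  n3 def {c,u,z} use {c}
  n4 def {r} use ∅
  n5 def {c} use ∅
  n6 def {s} use ∅

Liveness:
  n0 li=∅ lo={z}
  n1 li=∅ lo={c}
  n2 li={z} lo={c}
  n3 li={c} lo=∅
  n4 li=∅ lo=∅
  n5 li=∅ lo=∅
  n6 li=∅ lo=∅

Interfere edges:
  c — {u,z}
  r — {z}
  s — {z}
  u — {c}
  z — {c,r,s}

N(c) = ["u", "z"]

Answer: ["u", "z"]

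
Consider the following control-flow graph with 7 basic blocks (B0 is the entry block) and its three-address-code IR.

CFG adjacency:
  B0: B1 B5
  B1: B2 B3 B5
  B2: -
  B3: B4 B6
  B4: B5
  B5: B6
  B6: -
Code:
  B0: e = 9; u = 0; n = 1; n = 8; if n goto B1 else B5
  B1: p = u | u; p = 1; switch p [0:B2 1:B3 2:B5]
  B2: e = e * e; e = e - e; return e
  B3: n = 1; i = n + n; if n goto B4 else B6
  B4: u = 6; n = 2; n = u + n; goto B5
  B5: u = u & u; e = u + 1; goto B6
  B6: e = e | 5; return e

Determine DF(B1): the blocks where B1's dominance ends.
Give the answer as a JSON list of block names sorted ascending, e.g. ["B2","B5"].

idom tree: B1←B0 B2←B1 B3←B1 B4←B3 B5←B0 B6←B0
Join-block Dom:
  B5: preds {B0,B1,B4}: {B0} ∩ {B0,B1} ∩ {B0,B1,B3,B4} = {B0}; idom=B0
  B6: preds {B3,B5}: {B0,B1,B3} ∩ {B0,B5} = {B0}; idom=B0

Frontier:
  join B5 pred B0: · stop@B0
  join B5 pred B1: B1 stop@B0
  join B5 pred B4: B4→B3→B1 stop@B0
  join B6 pred B3: B3→B1 stop@B0
  join B6 pred B5: B5 stop@B0
  B0 → ∅
  B1 → {B5,B6}
  B2 → ∅
  B3 → {B5,B6}
  B4 → {B5}
  B5 → {B6}
  B6 → ∅

DF(B1) = ["B5", "B6"]

Answer: ["B5", "B6"]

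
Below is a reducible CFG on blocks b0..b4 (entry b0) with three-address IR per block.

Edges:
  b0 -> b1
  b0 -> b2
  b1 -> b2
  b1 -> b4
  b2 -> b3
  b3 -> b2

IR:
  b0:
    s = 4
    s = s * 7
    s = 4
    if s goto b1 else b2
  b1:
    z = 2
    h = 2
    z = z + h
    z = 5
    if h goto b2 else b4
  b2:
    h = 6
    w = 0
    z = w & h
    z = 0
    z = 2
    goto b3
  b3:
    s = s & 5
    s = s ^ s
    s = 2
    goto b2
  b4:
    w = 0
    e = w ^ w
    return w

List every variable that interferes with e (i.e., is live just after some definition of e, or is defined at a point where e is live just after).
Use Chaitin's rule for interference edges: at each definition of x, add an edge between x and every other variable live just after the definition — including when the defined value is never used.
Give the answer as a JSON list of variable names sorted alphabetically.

Block summaries:
  b0: {s} / ∅
  b1: {h,z} / ∅
  b2: {h,w,z} / ∅
  b3: {s} / {s}
  b4: {e,w} / ∅

Liveness:
  live b0: ∅→{s}
  live b1: {s}→{s}
  live b2: {s}→{s}
  live b3: {s}→{s}
  live b4: ∅→∅

Interfere edges:
  e — {w}
  h — {s,w,z}
  s — {h,w,z}
  w — {e,h,s}
  z — {h,s}

N(e) = ["w"]

Answer: ["w"]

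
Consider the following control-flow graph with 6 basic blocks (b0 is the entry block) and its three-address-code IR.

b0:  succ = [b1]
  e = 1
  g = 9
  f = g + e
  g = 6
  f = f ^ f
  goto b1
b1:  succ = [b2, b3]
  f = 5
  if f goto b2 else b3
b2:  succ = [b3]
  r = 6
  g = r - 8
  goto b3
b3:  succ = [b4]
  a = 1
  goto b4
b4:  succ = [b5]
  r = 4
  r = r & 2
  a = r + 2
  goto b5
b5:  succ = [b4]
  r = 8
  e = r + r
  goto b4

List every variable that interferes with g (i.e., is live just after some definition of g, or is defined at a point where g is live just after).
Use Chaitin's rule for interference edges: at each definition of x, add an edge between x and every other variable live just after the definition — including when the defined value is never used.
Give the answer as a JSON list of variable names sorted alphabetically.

Per-block:
  b0 def {e,f,g} use ∅
  b1 def {f} use ∅
  b2 def {g,r} use ∅
  b3 def {a} use ∅
  b4 def {a,r} use ∅
  b5 def {e,r} use ∅

Live sets:
  live b0: ∅→∅
  live b1: ∅→∅
  live b2: ∅→∅
  live b3: ∅→∅
  live b4: ∅→∅
  live b5: ∅→∅

Conflict graph:
  a: ∅
  e: {g}
  f: {g}
  g: {e,f}
  r: ∅

N(g) = ["e", "f"]

Answer: ["e", "f"]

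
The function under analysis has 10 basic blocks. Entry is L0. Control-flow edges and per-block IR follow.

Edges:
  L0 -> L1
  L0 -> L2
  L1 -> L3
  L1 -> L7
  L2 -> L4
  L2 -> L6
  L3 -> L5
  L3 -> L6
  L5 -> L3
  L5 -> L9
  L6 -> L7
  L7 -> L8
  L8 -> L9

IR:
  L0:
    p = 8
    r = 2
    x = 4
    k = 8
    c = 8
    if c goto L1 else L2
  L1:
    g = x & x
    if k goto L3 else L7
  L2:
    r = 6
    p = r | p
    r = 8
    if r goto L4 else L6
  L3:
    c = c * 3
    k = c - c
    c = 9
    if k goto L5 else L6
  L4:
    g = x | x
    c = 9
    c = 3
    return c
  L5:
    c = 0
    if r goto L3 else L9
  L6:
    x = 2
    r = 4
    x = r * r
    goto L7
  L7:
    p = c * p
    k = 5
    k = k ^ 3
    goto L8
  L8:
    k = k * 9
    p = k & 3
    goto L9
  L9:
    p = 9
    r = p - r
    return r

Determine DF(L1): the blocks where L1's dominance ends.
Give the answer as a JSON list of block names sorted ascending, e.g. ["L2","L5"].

Answer: ["L6", "L7", "L9"]

Derivation:
idom tree: L1←L0 L2←L0 L3←L1 L4←L2 L5←L3 L6←L0 L7←L0 L8←L7 L9←L0
Dom at joins:
  L3: preds {L1,L5}: {L0,L1} ∩ {L0,L1,L3,L5} = {L0,L1}; idom=L1
  L6: preds {L2,L3}: {L0,L2} ∩ {L0,L1,L3} = {L0}; idom=L0
  L7: preds {L1,L6}: {L0,L1} ∩ {L0,L6} = {L0}; idom=L0
  L9: preds {L5,L8}: {L0,L1,L3,L5} ∩ {L0,L7,L8} = {L0}; idom=L0

DF derivation:
  L3←L1: walk · to L1
  L3←L5: walk L5→L3 to L1
  L6←L2: walk L2 to L0
  L6←L3: walk L3→L1 to L0
  L7←L1: walk L1 to L0
  L7←L6: walk L6 to L0
  L9←L5: walk L5→L3→L1 to L0
  L9←L8: walk L8→L7 to L0
  L0: DF=∅
  L1: DF={L6,L7,L9}
  L2: DF={L6}
  L3: DF={L3,L6,L9}
  L4: DF=∅
  L5: DF={L3,L9}
  L6: DF={L7}
  L7: DF={L9}
  L8: DF={L9}
  L9: DF=∅

DF(L1) = ["L6", "L7", "L9"]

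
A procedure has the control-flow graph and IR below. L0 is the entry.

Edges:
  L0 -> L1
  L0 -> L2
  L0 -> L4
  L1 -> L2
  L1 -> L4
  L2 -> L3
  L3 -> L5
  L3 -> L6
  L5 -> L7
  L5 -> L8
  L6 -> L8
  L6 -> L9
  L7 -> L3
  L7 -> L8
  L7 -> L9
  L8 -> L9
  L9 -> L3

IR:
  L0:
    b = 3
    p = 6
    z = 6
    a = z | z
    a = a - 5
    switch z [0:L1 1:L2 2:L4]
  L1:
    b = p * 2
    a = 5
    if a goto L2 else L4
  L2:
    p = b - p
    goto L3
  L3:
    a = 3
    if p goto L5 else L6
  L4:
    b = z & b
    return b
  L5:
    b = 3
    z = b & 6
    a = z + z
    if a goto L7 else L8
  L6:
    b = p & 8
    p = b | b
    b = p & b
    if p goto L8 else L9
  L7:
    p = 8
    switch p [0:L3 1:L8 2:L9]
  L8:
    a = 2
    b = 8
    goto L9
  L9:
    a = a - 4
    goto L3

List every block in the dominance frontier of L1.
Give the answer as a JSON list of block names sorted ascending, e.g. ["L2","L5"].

idom tree: L1←L0 L2←L0 L3←L2 L4←L0 L5←L3 L6←L3 L7←L5 L8←L3 L9←L3
Dom at joins:
  L2: preds {L0,L1}: {L0} ∩ {L0,L1} = {L0}; idom=L0
  L3: preds {L2,L7,L9}: {L0,L2} ∩ {L0,L2,L3,L5,L7} ∩ {L0,L2,L3,L9} = {L0,L2}; idom=L2
  L4: preds {L0,L1}: {L0} ∩ {L0,L1} = {L0}; idom=L0
  L8: preds {L5,L6,L7}: {L0,L2,L3,L5} ∩ {L0,L2,L3,L6} ∩ {L0,L2,L3,L5,L7} = {L0,L2,L3}; idom=L3
  L9: preds {L6,L7,L8}: {L0,L2,L3,L6} ∩ {L0,L2,L3,L5,L7} ∩ {L0,L2,L3,L8} = {L0,L2,L3}; idom=L3

Frontier:
  L2←L0: walk · to L0
  L2←L1: walk L1 to L0
  L3←L2: walk · to L2
  L3←L7: walk L7→L5→L3 to L2
  L3←L9: walk L9→L3 to L2
  L4←L0: walk · to L0
  L4←L1: walk L1 to L0
  L8←L5: walk L5 to L3
  L8←L6: walk L6 to L3
  L8←L7: walk L7→L5 to L3
  L9←L6: walk L6 to L3
  L9←L7: walk L7→L5 to L3
  L9←L8: walk L8 to L3
  L0 → ∅
  L1 → {L2,L4}
  L2 → ∅
  L3 → {L3}
  L4 → ∅
  L5 → {L3,L8,L9}
  L6 → {L8,L9}
  L7 → {L3,L8,L9}
  L8 → {L9}
  L9 → {L3}

DF(L1) = ["L2", "L4"]

Answer: ["L2", "L4"]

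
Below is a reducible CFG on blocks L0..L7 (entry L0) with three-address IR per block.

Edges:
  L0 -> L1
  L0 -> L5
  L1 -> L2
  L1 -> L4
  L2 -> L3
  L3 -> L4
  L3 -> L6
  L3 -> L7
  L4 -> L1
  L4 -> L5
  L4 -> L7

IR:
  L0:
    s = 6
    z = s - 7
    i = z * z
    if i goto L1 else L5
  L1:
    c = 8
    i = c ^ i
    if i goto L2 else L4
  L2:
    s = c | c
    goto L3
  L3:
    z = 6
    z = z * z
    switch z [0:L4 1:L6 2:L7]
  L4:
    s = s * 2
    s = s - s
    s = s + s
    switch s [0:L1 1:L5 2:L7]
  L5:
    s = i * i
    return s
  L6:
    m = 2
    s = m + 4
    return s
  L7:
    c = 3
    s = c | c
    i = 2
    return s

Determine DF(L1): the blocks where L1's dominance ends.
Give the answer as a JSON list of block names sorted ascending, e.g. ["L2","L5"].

Answer: ["L1", "L5"]

Analysis:
idom tree: L1←L0 L2←L1 L3←L2 L4←L1 L5←L0 L6←L3 L7←L1
Dom at joins:
  L1: preds {L0,L4}: {L0} ∩ {L0,L1,L4} = {L0}; idom=L0
  L4: preds {L1,L3}: {L0,L1} ∩ {L0,L1,L2,L3} = {L0,L1}; idom=L1
  L5: preds {L0,L4}: {L0} ∩ {L0,L1,L4} = {L0}; idom=L0
  L7: preds {L3,L4}: {L0,L1,L2,L3} ∩ {L0,L1,L4} = {L0,L1}; idom=L1

Frontier:
  L1←L0: walk · to L0
  L1←L4: walk L4→L1 to L0
  L4←L1: walk · to L1
  L4←L3: walk L3→L2 to L1
  L5←L0: walk · to L0
  L5←L4: walk L4→L1 to L0
  L7←L3: walk L3→L2 to L1
  L7←L4: walk L4 to L1
  L0: DF=∅
  L1: DF={L1,L5}
  L2: DF={L4,L7}
  L3: DF={L4,L7}
  L4: DF={L1,L5,L7}
  L5: DF=∅
  L6: DF=∅
  L7: DF=∅

DF(L1) = ["L1", "L5"]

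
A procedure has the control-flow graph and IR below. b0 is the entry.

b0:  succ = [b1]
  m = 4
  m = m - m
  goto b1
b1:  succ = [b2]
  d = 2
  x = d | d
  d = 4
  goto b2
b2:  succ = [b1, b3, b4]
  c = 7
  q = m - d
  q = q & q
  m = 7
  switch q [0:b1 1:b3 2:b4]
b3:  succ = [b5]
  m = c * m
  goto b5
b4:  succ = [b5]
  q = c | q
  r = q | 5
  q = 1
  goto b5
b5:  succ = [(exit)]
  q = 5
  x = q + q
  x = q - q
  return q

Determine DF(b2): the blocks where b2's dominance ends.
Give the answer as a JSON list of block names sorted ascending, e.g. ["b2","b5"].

idom tree: b1←b0 b2←b1 b3←b2 b4←b2 b5←b2
Dom∩ at merges:
  b1: preds {b0,b2}: {b0} ∩ {b0,b1,b2} = {b0}; idom=b0
  b5: preds {b3,b4}: {b0,b1,b2,b3} ∩ {b0,b1,b2,b4} = {b0,b1,b2}; idom=b2

DF derivation:
  join b1 pred b0: · stop@b0
  join b1 pred b2: b2→b1 stop@b0
  join b5 pred b3: b3 stop@b2
  join b5 pred b4: b4 stop@b2
  b0 → ∅
  b1 → {b1}
  b2 → {b1}
  b3 → {b5}
  b4 → {b5}
  b5 → ∅

DF(b2) = ["b1"]

Answer: ["b1"]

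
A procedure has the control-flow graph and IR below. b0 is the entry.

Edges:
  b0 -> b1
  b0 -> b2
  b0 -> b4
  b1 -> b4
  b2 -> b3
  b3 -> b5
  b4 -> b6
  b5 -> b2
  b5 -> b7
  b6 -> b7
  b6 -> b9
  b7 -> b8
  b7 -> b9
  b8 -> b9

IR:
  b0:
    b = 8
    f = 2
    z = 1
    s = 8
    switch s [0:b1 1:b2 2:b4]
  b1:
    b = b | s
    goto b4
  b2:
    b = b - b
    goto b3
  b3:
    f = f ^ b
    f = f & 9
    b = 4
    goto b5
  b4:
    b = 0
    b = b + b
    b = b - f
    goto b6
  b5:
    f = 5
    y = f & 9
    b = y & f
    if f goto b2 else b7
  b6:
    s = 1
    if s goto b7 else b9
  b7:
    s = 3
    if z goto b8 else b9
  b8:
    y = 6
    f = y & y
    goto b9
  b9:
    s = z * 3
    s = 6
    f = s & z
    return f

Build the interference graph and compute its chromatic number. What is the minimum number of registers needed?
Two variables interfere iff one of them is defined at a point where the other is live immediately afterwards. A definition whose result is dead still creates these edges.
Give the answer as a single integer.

Answer: 4

Derivation:
def/use:
  b0 def {b,f,s,z} use ∅
  b1 def {b} use {b,s}
  b2 def {b} use {b}
  b3 def {b,f} use {b,f}
  b4 def {b} use {f}
  b5 def {b,f,y} use ∅
  b6 def {s} use ∅
  b7 def {s} use {z}
  b8 def {f,y} use ∅
  b9 def {f,s} use {z}

Backward fixpoint:
  b0 li=∅ lo={b,f,s,z}
  b1 li={b,f,s,z} lo={f,z}
  b2 li={b,f,z} lo={b,f,z}
  b3 li={b,f,z} lo={z}
  b4 li={f,z} lo={z}
  b5 li={z} lo={b,f,z}
  b6 li={z} lo={z}
  b7 li={z} lo={z}
  b8 li={z} lo={z}
  b9 li={z} lo=∅

Interference:
  b — {f,s,z}
  f — {b,s,y,z}
  s — {b,f,z}
  y — {f,z}
  z — {b,f,s,y}

Chromatic number:
  clique {b,f,s,z} ⇒ need ≥ 4
  assign b→R2 f→R0 s→R3 y→R2 z→R1 — no edge inside a register ⇒ χ ≤ 4
  χ = 4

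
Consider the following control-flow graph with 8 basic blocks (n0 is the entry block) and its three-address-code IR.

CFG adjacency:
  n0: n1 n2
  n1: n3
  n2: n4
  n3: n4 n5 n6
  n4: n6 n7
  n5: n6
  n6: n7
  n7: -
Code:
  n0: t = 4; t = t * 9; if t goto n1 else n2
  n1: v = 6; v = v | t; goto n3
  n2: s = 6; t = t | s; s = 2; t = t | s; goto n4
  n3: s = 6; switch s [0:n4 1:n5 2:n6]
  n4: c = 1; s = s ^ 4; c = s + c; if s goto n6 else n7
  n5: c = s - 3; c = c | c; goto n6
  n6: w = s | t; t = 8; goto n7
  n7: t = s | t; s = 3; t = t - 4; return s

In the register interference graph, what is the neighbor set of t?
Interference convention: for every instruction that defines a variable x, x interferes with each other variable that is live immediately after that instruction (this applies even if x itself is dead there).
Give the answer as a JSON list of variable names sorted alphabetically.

Answer: ["c", "s", "v"]

Derivation:
def/use:
  n0: {t} / ∅
  n1: {v} / {t}
  n2: {s,t} / {t}
  n3: {s} / ∅
  n4: {c,s} / {s}
  n5: {c} / {s}
  n6: {t,w} / {s,t}
  n7: {s,t} / {s,t}

Backward fixpoint:
  live n0: ∅→{t}
  live n1: {t}→{t}
  live n2: {t}→{s,t}
  live n3: {t}→{s,t}
  live n4: {s,t}→{s,t}
  live n5: {s,t}→{s,t}
  live n6: {s,t}→{s,t}
  live n7: {s,t}→∅

Interfere edges:
  c: {s,t}
  s: {c,t,w}
  t: {c,s,v}
  v: {t}
  w: {s}

N(t) = ["c", "s", "v"]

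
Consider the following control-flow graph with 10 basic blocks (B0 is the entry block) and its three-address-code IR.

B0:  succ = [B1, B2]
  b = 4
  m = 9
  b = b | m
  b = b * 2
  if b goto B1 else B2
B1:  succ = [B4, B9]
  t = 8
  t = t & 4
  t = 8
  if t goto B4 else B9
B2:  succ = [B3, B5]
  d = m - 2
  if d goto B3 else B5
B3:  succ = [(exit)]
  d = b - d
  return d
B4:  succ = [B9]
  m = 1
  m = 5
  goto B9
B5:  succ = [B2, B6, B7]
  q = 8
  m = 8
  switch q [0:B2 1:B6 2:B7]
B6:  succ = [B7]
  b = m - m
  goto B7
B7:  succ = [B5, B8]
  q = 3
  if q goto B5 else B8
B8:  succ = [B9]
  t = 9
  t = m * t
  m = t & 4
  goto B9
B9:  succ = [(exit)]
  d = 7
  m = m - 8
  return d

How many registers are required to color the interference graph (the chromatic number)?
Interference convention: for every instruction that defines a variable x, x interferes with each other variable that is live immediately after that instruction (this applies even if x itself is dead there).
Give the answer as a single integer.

Answer: 3

Derivation:
Block summaries:
  B0: def={b,m} ue=∅
  B1: def={t} ue=∅
  B2: def={d} ue={m}
  B3: def={d} ue={b,d}
  B4: def={m} ue=∅
  B5: def={m,q} ue=∅
  B6: def={b} ue={m}
  B7: def={q} ue=∅
  B8: def={m,t} ue={m}
  B9: def={d,m} ue={m}

Live sets:
  B0 li=∅ lo={b,m}
  B1 li={m} lo={m}
  B2 li={b,m} lo={b,d}
  B3 li={b,d} lo=∅
  B4 li=∅ lo={m}
  B5 li={b} lo={b,m}
  B6 li={m} lo={b,m}
  B7 li={b,m} lo={b,m}
  B8 li={m} lo={m}
  B9 li={m} lo=∅

Conflict graph:
  b — {d,m,q}
  d — {b,m}
  m — {b,d,q,t}
  q — {b,m}
  t — {m}

Colouring:
  clique {b,d,m} ⇒ need ≥ 3
  3-colouring: r0={m}  r1={b,t}  r2={d,q}
  χ = 3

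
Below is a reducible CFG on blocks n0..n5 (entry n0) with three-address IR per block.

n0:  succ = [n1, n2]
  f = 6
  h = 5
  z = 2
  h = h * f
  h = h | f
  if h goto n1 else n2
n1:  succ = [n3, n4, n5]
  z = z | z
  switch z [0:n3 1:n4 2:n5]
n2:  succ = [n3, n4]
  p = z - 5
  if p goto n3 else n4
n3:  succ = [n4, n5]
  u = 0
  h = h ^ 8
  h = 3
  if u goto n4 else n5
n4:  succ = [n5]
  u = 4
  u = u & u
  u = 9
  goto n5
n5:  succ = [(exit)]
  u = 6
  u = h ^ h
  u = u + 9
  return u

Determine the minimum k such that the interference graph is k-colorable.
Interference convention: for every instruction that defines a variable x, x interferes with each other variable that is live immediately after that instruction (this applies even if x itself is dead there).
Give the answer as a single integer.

Per-block:
  n0 def {f,h,z} use ∅
  n1 def {z} use {z}
  n2 def {p} use {z}
  n3 def {h,u} use {h}
  n4 def {u} use ∅
  n5 def {u} use {h}

Liveness:
  n0 li=∅ lo={h,z}
  n1 li={h,z} lo={h}
  n2 li={h,z} lo={h}
  n3 li={h} lo={h}
  n4 li={h} lo={h}
  n5 li={h} lo=∅

Interfere edges:
  f — {h,z}
  h — {f,p,u,z}
  p — {h}
  u — {h}
  z — {f,h}

Chromatic number:
  lower bound: {f,h,z} mutually conflict ⇒ χ ≥ 3
  assign f→R1 h→R0 p→R1 u→R1 z→R2 — no edge inside a register ⇒ χ ≤ 3
  χ = 3

Answer: 3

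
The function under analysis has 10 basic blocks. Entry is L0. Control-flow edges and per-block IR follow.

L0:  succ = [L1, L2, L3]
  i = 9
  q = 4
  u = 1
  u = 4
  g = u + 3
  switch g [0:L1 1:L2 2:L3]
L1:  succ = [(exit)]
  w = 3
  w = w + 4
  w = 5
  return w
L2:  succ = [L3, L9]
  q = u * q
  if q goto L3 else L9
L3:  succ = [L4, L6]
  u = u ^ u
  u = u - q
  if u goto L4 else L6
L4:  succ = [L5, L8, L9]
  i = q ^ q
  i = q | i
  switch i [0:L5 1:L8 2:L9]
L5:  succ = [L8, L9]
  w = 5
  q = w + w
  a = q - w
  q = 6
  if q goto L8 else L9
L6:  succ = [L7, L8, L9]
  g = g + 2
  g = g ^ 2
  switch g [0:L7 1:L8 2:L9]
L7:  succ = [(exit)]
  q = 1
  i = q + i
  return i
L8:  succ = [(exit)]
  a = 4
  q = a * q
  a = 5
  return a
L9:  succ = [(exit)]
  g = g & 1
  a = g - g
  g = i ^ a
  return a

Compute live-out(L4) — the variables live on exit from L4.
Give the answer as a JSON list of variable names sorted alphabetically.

Answer: ["g", "i", "q"]

Derivation:
Per-block:
  L0 def {g,i,q,u} use ∅
  L1 def {w} use ∅
  L2 def {q} use {q,u}
  L3 def {u} use {q,u}
  L4 def {i} use {q}
  L5 def {a,q,w} use ∅
  L6 def {g} use {g}
  L7 def {i,q} use {i}
  L8 def {a,q} use {q}
  L9 def {a,g} use {g,i}

Live sets:
  live L0: ∅→{g,i,q,u}
  live L1: ∅→∅
  live L2: {g,i,q,u}→{g,i,q,u}
  live L3: {g,i,q,u}→{g,i,q}
  live L4: {g,q}→{g,i,q}
  live L5: {g,i}→{g,i,q}
  live L6: {g,i,q}→{g,i,q}
  live L7: {i}→∅
  live L8: {q}→∅
  live L9: {g,i}→∅

live-out(L4) = ["g", "i", "q"]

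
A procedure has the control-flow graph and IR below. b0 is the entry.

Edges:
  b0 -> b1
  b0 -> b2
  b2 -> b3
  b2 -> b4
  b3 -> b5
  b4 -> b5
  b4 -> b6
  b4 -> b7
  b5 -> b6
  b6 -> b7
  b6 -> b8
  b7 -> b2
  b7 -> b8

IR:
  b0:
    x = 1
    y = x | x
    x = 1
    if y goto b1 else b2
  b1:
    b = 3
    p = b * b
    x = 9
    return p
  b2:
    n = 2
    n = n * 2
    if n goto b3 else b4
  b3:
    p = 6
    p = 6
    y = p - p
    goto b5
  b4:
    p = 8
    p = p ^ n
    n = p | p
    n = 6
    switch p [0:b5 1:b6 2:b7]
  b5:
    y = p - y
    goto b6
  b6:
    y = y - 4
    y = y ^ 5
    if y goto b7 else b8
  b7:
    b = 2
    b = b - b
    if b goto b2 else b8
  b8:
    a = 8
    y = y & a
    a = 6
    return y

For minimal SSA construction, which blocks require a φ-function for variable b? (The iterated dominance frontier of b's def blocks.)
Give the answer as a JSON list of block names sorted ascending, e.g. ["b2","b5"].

Answer: ["b2", "b8"]

Derivation:
idom tree: b1←b0 b2←b0 b3←b2 b4←b2 b5←b2 b6←b2 b7←b2 b8←b2
Join-block Dom:
  b2: preds {b0,b7}: {b0} ∩ {b0,b2,b7} = {b0}; idom=b0
  b5: preds {b3,b4}: {b0,b2,b3} ∩ {b0,b2,b4} = {b0,b2}; idom=b2
  b6: preds {b4,b5}: {b0,b2,b4} ∩ {b0,b2,b5} = {b0,b2}; idom=b2
  b7: preds {b4,b6}: {b0,b2,b4} ∩ {b0,b2,b6} = {b0,b2}; idom=b2
  b8: preds {b6,b7}: {b0,b2,b6} ∩ {b0,b2,b7} = {b0,b2}; idom=b2

DF walk-up:
  b2←b0: walk · to b0
  b2←b7: walk b7→b2 to b0
  b5←b3: walk b3 to b2
  b5←b4: walk b4 to b2
  b6←b4: walk b4 to b2
  b6←b5: walk b5 to b2
  b7←b4: walk b4 to b2
  b7←b6: walk b6 to b2
  b8←b6: walk b6 to b2
  b8←b7: walk b7 to b2
  b0 → ∅
  b1 → ∅
  b2 → {b2}
  b3 → {b5}
  b4 → {b5,b6,b7}
  b5 → {b6}
  b6 → {b7,b8}
  b7 → {b2,b8}
  b8 → ∅

φ for b: defs {b1,b7}
  DF⁺ = {b2,b8}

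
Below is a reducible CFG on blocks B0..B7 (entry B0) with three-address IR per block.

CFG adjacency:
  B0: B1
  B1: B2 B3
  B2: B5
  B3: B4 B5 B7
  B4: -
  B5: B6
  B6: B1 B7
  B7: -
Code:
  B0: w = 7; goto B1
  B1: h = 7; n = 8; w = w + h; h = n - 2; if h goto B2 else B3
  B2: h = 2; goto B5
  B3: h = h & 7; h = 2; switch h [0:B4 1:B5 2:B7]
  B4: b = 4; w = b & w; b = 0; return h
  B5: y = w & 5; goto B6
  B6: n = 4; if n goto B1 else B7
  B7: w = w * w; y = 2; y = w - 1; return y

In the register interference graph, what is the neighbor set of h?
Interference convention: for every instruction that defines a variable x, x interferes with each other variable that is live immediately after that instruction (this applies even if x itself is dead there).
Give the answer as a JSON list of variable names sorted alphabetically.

Answer: ["b", "n", "w"]

Analysis:
Block summaries:
  B0 def {w} use ∅
  B1 def {h,n,w} use {w}
  B2 def {h} use ∅
  B3 def {h} use {h}
  B4 def {b,w} use {h,w}
  B5 def {y} use {w}
  B6 def {n} use ∅
  B7 def {w,y} use {w}

Backward fixpoint:
  B0: in=∅ out={w}
  B1: in={w} out={h,w}
  B2: in={w} out={w}
  B3: in={h,w} out={h,w}
  B4: in={h,w} out=∅
  B5: in={w} out={w}
  B6: in={w} out={w}
  B7: in={w} out=∅

Conflict graph:
  b — {h,w}
  h — {b,n,w}
  n — {h,w}
  w — {b,h,n,y}
  y — {w}

N(h) = ["b", "n", "w"]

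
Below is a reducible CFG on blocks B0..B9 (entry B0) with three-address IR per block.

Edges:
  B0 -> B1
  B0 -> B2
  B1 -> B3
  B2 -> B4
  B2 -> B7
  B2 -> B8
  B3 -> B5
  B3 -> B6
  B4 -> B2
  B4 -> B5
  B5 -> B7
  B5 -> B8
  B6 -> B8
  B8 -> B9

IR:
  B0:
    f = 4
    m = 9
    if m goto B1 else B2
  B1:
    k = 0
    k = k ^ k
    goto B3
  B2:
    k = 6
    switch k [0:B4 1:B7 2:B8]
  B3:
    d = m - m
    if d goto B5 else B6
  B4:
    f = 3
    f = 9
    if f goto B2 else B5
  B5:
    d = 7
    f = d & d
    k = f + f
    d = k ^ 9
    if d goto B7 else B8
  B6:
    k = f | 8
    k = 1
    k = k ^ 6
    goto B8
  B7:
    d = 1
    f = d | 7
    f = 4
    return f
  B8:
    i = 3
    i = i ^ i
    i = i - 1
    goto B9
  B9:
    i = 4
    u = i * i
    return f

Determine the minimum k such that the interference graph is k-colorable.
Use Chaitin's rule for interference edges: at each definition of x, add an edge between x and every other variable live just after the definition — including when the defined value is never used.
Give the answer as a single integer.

Answer: 3

Analysis:
Per-block:
  B0 def {f,m} use ∅
  B1 def {k} use ∅
  B2 def {k} use ∅
  B3 def {d} use {m}
  B4 def {f} use ∅
  B5 def {d,f,k} use ∅
  B6 def {k} use {f}
  B7 def {d,f} use ∅
  B8 def {i} use ∅
  B9 def {i,u} use {f}

Live sets:
  B0 li=∅ lo={f,m}
  B1 li={f,m} lo={f,m}
  B2 li={f} lo={f}
  B3 li={f,m} lo={f}
  B4 li=∅ lo={f}
  B5 li=∅ lo={f}
  B6 li={f} lo={f}
  B7 li=∅ lo=∅
  B8 li={f} lo={f}
  B9 li={f} lo=∅

Interference:
  d↔{f}
  f↔{d,i,k,m,u}
  i↔{f}
  k↔{f,m}
  m↔{f,k}
  u↔{f}

Chromatic number:
  clique {f,k,m} ⇒ need ≥ 3
  3-colouring: r0={f}  r1={d,i,k,u}  r2={m}
  χ = 3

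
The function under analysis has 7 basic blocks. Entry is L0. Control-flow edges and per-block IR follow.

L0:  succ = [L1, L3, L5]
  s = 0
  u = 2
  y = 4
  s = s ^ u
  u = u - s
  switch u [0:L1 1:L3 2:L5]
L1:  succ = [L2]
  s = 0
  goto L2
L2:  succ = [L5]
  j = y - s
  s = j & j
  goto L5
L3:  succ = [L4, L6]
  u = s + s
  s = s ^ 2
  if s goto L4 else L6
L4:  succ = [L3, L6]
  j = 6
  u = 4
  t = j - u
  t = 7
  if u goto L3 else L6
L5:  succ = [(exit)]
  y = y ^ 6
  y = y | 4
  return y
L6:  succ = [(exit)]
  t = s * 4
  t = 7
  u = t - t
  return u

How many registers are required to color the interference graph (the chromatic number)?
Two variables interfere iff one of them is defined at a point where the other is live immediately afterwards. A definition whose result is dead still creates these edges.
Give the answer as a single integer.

Answer: 4

Derivation:
Block summaries:
  L0: def={s,u,y} ue=∅
  L1: def={s} ue=∅
  L2: def={j,s} ue={s,y}
  L3: def={s,u} ue={s}
  L4: def={j,t,u} ue=∅
  L5: def={y} ue={y}
  L6: def={t,u} ue={s}

Backward fixpoint:
  L0: in=∅ out={s,y}
  L1: in={y} out={s,y}
  L2: in={s,y} out={y}
  L3: in={s} out={s}
  L4: in={s} out={s}
  L5: in={y} out=∅
  L6: in={s} out=∅

Conflict graph:
  j↔{s,u,y}
  s↔{j,t,u,y}
  t↔{s,u}
  u↔{j,s,t,y}
  y↔{j,s,u}

Colouring:
  clique {j,s,u,y} ⇒ need ≥ 4
  4-colouring: c0={s}  c1={u}  c2={j,t}  c3={y}
  χ = 4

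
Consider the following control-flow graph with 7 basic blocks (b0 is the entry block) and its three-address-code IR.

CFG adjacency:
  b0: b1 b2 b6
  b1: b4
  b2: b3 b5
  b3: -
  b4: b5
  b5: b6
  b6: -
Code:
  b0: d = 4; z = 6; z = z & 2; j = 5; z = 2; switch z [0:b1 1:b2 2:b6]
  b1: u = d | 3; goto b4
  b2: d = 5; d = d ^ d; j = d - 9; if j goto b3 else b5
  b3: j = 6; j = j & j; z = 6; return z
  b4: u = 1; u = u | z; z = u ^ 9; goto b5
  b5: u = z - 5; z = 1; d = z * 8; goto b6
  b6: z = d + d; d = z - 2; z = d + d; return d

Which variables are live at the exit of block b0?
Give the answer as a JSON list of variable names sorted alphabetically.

Per-block:
  b0 def {d,j,z} use ∅
  b1 def {u} use {d}
  b2 def {d,j} use ∅
  b3 def {j,z} use ∅
  b4 def {u,z} use {z}
  b5 def {d,u,z} use {z}
  b6 def {d,z} use {d}

Live sets:
  b0 li=∅ lo={d,z}
  b1 li={d,z} lo={z}
  b2 li={z} lo={z}
  b3 li=∅ lo=∅
  b4 li={z} lo={z}
  b5 li={z} lo={d}
  b6 li={d} lo=∅

live-out(b0) = ["d", "z"]

Answer: ["d", "z"]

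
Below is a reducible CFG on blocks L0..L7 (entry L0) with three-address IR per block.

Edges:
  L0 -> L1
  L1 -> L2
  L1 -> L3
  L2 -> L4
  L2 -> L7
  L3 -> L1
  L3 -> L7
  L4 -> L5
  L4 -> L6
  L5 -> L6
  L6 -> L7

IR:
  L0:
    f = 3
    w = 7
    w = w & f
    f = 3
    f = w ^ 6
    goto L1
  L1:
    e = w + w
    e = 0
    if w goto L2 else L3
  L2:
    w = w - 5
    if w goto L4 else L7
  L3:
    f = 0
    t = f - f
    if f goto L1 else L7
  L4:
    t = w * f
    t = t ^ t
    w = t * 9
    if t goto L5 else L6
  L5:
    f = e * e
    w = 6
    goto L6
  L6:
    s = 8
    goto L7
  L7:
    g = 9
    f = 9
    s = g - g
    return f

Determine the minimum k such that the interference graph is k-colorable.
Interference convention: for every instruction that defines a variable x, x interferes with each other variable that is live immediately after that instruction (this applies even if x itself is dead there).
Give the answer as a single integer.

def/use:
  L0: def={f,w} ue=∅
  L1: def={e} ue={w}
  L2: def={w} ue={w}
  L3: def={f,t} ue=∅
  L4: def={t,w} ue={f,w}
  L5: def={f,w} ue={e}
  L6: def={s} ue=∅
  L7: def={f,g,s} ue=∅

Live sets:
  L0 li=∅ lo={f,w}
  L1 li={f,w} lo={e,f,w}
  L2 li={e,f,w} lo={e,f,w}
  L3 li={w} lo={f,w}
  L4 li={e,f,w} lo={e}
  L5 li={e} lo=∅
  L6 li=∅ lo=∅
  L7 li=∅ lo=∅

Conflict graph:
  e: {f,t,w}
  f: {e,g,s,t,w}
  g: {f}
  s: {f}
  t: {e,f,w}
  w: {e,f,t}

Colouring:
  {e,f,t,w} pairwise interfere (4-clique) ⇒ χ ≥ 4
  assign e→c1 f→c0 g→c1 s→c1 t→c2 w→c3 — no edge inside a register ⇒ χ ≤ 4
  χ = 4

Answer: 4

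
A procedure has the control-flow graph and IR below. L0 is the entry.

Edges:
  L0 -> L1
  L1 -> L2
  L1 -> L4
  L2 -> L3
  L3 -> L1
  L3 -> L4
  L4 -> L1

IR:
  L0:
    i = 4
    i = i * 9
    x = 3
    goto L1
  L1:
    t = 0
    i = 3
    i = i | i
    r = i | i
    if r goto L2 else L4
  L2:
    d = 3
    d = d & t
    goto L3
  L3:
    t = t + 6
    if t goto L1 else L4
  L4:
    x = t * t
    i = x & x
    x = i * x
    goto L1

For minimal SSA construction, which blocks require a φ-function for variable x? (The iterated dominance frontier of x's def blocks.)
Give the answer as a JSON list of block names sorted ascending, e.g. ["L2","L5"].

idom tree: L1←L0 L2←L1 L3←L2 L4←L1
Dom∩ at merges:
  L1: preds {L0,L3,L4}: {L0} ∩ {L0,L1,L2,L3} ∩ {L0,L1,L4} = {L0}; idom=L0
  L4: preds {L1,L3}: {L0,L1} ∩ {L0,L1,L2,L3} = {L0,L1}; idom=L1

Frontier:
  L1←L0: walk · to L0
  L1←L3: walk L3→L2→L1 to L0
  L1←L4: walk L4→L1 to L0
  L4←L1: walk · to L1
  L4←L3: walk L3→L2 to L1
  L0: DF=∅
  L1: DF={L1}
  L2: DF={L1,L4}
  L3: DF={L1,L4}
  L4: DF={L1}

φ for x: defs {L0,L4}
  DF⁺ = {L1}

Answer: ["L1"]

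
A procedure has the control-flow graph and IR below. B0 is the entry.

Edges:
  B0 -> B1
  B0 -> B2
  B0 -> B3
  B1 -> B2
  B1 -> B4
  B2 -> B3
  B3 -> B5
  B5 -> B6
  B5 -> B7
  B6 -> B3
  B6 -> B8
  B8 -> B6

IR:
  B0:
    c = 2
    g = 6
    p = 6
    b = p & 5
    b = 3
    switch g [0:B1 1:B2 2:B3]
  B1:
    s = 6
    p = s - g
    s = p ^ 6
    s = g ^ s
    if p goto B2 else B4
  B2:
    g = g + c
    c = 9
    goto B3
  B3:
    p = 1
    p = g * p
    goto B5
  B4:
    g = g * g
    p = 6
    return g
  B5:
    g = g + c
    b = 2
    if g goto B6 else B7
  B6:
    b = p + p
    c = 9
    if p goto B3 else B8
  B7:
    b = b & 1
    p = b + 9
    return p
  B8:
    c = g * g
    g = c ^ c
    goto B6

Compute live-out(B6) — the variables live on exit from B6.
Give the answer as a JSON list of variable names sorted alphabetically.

def/use:
  B0: {b,c,g,p} / ∅
  B1: {p,s} / {g}
  B2: {c,g} / {c,g}
  B3: {p} / {g}
  B4: {g,p} / {g}
  B5: {b,g} / {c,g}
  B6: {b,c} / {p}
  B7: {b,p} / {b}
  B8: {c,g} / {g}

Liveness:
  live B0: ∅→{c,g}
  live B1: {c,g}→{c,g}
  live B2: {c,g}→{c,g}
  live B3: {c,g}→{c,g,p}
  live B4: {g}→∅
  live B5: {c,g,p}→{b,g,p}
  live B6: {g,p}→{c,g,p}
  live B7: {b}→∅
  live B8: {g,p}→{g,p}

live-out(B6) = ["c", "g", "p"]

Answer: ["c", "g", "p"]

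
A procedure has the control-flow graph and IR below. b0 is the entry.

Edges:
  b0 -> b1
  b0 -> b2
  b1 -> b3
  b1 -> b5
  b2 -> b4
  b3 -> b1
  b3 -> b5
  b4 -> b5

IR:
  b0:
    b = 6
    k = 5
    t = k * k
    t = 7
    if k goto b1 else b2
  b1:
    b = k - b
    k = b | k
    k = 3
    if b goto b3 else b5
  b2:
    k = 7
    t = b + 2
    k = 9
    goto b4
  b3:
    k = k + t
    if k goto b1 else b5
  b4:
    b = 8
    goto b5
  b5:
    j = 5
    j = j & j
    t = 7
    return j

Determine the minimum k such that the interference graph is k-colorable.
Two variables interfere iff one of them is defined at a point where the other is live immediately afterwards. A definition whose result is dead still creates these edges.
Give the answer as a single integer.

Block summaries:
  b0: def={b,k,t} ue=∅
  b1: def={b,k} ue={b,k}
  b2: def={k,t} ue={b}
  b3: def={k} ue={k,t}
  b4: def={b} ue=∅
  b5: def={j,t} ue=∅

Liveness:
  b0: in=∅ out={b,k,t}
  b1: in={b,k,t} out={b,k,t}
  b2: in={b} out=∅
  b3: in={b,k,t} out={b,k,t}
  b4: in=∅ out=∅
  b5: in=∅ out=∅

Conflict graph:
  b: {k,t}
  j: {t}
  k: {b,t}
  t: {b,j,k}

Chromatic number:
  {b,k,t} pairwise interfere (3-clique) ⇒ χ ≥ 3
  assign b→c1 j→c1 k→c2 t→c0 — no edge inside a register ⇒ χ ≤ 3
  χ = 3

Answer: 3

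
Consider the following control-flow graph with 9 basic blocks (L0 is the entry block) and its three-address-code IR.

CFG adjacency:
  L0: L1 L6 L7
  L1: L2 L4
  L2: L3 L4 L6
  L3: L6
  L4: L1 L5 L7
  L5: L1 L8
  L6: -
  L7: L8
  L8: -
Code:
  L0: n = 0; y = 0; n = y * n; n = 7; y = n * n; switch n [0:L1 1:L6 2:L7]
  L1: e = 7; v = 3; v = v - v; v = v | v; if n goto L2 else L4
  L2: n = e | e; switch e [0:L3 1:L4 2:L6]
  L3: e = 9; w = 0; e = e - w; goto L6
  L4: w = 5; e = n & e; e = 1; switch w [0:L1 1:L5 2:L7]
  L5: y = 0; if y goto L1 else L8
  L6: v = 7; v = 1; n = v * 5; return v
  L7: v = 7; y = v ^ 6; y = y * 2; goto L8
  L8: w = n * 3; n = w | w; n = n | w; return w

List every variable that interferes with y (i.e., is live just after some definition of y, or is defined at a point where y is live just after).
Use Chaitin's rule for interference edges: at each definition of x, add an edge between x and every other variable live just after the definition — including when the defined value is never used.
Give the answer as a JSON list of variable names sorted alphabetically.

Block summaries:
  L0: def={n,y} ue=∅
  L1: def={e,v} ue={n}
  L2: def={n} ue={e}
  L3: def={e,w} ue=∅
  L4: def={e,w} ue={e,n}
  L5: def={y} ue=∅
  L6: def={n,v} ue=∅
  L7: def={v,y} ue=∅
  L8: def={n,w} ue={n}

Live sets:
  L0: in=∅ out={n}
  L1: in={n} out={e,n}
  L2: in={e} out={e,n}
  L3: in=∅ out=∅
  L4: in={e,n} out={n}
  L5: in={n} out={n}
  L6: in=∅ out=∅
  L7: in={n} out={n}
  L8: in={n} out=∅

Interference:
  e: {n,v,w}
  n: {e,v,w,y}
  v: {e,n}
  w: {e,n}
  y: {n}

N(y) = ["n"]

Answer: ["n"]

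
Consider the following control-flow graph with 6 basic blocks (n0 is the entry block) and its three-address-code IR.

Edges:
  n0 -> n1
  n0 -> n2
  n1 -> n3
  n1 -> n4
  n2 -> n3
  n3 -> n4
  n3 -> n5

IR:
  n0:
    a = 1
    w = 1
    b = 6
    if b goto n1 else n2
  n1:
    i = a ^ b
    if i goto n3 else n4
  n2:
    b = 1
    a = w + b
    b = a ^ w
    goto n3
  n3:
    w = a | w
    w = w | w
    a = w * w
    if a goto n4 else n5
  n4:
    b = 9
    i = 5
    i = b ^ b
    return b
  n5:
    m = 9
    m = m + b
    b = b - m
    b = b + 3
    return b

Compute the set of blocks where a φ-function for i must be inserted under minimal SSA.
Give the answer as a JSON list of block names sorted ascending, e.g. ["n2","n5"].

idom tree: n1←n0 n2←n0 n3←n0 n4←n0 n5←n3
Dom∩ at merges:
  n3: preds {n1,n2}: {n0,n1} ∩ {n0,n2} = {n0}; idom=n0
  n4: preds {n1,n3}: {n0,n1} ∩ {n0,n3} = {n0}; idom=n0

DF walk-up:
  n3←n1: walk n1 to n0
  n3←n2: walk n2 to n0
  n4←n1: walk n1 to n0
  n4←n3: walk n3 to n0
  n0 → ∅
  n1 → {n3,n4}
  n2 → {n3}
  n3 → {n4}
  n4 → ∅
  n5 → ∅

φ for i: defs {n1,n4}
  DF⁺ = {n3,n4}

Answer: ["n3", "n4"]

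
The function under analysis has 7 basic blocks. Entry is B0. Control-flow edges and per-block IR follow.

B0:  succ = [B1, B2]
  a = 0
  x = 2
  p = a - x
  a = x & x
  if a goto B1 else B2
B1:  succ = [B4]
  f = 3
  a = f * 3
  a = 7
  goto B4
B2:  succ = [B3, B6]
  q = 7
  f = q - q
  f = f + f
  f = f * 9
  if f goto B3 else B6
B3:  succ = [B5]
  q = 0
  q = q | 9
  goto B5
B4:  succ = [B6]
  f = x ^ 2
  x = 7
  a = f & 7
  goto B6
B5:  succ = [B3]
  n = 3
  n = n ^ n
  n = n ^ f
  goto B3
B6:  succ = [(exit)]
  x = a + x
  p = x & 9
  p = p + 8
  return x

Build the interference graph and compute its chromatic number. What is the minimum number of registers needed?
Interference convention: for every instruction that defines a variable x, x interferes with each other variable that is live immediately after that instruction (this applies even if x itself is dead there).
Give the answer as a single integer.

Block summaries:
  B0 def {a,p,x} use ∅
  B1 def {a,f} use ∅
  B2 def {f,q} use ∅
  B3 def {q} use ∅
  B4 def {a,f,x} use {x}
  B5 def {n} use {f}
  B6 def {p,x} use {a,x}

Live sets:
  B0 li=∅ lo={a,x}
  B1 li={x} lo={x}
  B2 li={a,x} lo={a,f,x}
  B3 li={f} lo={f}
  B4 li={x} lo={a,x}
  B5 li={f} lo={f}
  B6 li={a,x} lo=∅

Conflict graph:
  a — {f,q,x}
  f — {a,n,q,x}
  n — {f}
  p — {x}
  q — {a,f,x}
  x — {a,f,p,q}

Chromatic number:
  clique {a,f,q,x} ⇒ need ≥ 4
  4-colouring: r0={f,p}  r1={n,x}  r2={a}  r3={q}
  χ = 4

Answer: 4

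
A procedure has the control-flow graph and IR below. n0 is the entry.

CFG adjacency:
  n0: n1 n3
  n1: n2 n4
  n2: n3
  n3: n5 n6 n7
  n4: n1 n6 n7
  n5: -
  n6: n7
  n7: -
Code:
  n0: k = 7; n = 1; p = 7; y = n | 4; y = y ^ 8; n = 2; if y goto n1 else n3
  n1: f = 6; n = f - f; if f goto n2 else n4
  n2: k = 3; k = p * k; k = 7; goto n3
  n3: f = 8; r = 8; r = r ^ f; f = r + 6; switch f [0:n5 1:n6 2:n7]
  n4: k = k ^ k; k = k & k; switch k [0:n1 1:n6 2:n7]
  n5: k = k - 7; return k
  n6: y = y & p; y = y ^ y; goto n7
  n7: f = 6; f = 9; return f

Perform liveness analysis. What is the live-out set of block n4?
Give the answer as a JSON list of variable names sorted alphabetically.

Answer: ["k", "p", "y"]

Derivation:
Block summaries:
  n0: def={k,n,p,y} ue=∅
  n1: def={f,n} ue=∅
  n2: def={k} ue={p}
  n3: def={f,r} ue=∅
  n4: def={k} ue={k}
  n5: def={k} ue={k}
  n6: def={y} ue={p,y}
  n7: def={f} ue=∅

Liveness:
  live n0: ∅→{k,p,y}
  live n1: {k,p,y}→{k,p,y}
  live n2: {p,y}→{k,p,y}
  live n3: {k,p,y}→{k,p,y}
  live n4: {k,p,y}→{k,p,y}
  live n5: {k}→∅
  live n6: {p,y}→∅
  live n7: ∅→∅

live-out(n4) = ["k", "p", "y"]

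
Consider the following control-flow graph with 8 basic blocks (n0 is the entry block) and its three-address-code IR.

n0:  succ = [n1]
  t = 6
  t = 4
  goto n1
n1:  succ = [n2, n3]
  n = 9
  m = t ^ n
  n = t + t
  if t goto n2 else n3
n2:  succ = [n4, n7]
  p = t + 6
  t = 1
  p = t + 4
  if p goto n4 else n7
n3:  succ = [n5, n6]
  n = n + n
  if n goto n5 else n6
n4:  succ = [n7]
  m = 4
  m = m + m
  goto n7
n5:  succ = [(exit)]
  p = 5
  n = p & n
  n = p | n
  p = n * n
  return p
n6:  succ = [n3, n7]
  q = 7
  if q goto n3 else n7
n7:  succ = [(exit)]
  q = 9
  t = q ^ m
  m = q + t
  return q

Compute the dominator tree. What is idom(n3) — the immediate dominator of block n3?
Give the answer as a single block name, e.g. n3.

Answer: n1

Analysis:
idom tree: n1←n0 n2←n1 n3←n1 n4←n2 n5←n3 n6←n3 n7←n1
Join-block Dom:
  n3: preds {n1,n6}: {n0,n1} ∩ {n0,n1,n3,n6} = {n0,n1}; idom=n1
  n7: preds {n2,n4,n6}: {n0,n1,n2} ∩ {n0,n1,n2,n4} ∩ {n0,n1,n3,n6} = {n0,n1}; idom=n1

idom(n3) = n1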